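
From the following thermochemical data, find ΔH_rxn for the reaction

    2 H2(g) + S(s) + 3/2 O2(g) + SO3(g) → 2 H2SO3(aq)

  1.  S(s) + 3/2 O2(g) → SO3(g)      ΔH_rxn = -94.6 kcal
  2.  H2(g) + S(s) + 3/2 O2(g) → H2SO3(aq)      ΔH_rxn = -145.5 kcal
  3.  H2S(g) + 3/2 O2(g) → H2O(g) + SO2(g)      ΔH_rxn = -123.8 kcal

eq. 1 reversed: +94.6 kcal
eq. 2 × 2: (2)·(-145.5) = -291.0 kcal
eq. 3: not needed.
ΔH_rxn = (-1)·(-94.6) + (2)·(-145.5) = -196.4 kcal

ΔH_rxn = -196.4 kcal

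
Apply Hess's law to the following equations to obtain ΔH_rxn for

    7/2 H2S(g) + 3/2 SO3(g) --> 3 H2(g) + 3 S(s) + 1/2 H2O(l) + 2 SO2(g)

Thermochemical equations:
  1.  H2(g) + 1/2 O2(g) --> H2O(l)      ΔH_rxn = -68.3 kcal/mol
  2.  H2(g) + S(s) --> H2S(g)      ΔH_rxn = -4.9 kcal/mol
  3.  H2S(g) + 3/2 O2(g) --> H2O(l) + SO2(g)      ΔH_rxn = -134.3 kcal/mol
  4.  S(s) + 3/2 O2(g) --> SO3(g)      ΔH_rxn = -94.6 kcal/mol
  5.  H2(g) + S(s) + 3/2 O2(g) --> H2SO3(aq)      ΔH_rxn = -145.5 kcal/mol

ΔH_rxn = -16.9 kcal/mol

eq. 1 reversed and × 3/2: (-3/2)·(-68.3) = +102.45 kcal/mol
eq. 2 reversed and × 3/2: (-3/2)·(-4.9) = +7.35 kcal/mol
eq. 3 × 2 (scale by 2 for the 2 SO2(g)): (2)·(-134.3) = -268.6 kcal/mol
eq. 4 reversed and × 3/2 (SO3(g) must end up as a reactant; scale by 3/2 for the 3/2 SO3(g)): (-3/2)·(-94.6) = +141.9 kcal/mol
eq. 5: not needed (H2SO3(aq) appears nowhere else).
By Hess's law, ΔH_rxn = (-3/2)·(-68.3) + (-3/2)·(-4.9) + (2)·(-134.3) + (-3/2)·(-94.6) = -16.9 kcal/mol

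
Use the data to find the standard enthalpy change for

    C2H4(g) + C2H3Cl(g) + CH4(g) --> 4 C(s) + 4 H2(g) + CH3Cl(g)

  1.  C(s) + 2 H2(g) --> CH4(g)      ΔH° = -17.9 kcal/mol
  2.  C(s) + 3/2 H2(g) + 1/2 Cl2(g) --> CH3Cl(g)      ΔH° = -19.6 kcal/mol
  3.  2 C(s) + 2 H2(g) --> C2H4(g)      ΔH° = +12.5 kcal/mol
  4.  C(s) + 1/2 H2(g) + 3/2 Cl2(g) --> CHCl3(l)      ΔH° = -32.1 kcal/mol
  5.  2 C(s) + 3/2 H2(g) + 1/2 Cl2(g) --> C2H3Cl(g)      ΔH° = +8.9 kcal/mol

ΔH° = -23.1 kcal/mol

eq. 1 reversed: +17.9 kcal/mol
eq. 2 as written: -19.6 kcal/mol
eq. 3 reversed: -12.5 kcal/mol
eq. 4: not needed.
eq. 5 reversed: -8.9 kcal/mol
Summing the manipulated equations, ΔH° = (-1)·(-17.9) + (1)·(-19.6) + (-1)·(+12.5) + (-1)·(+8.9) = -23.1 kcal/mol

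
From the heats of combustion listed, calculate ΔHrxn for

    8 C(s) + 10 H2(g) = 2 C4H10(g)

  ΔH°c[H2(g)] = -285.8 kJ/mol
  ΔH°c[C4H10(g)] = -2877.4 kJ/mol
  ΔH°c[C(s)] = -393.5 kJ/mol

ΔHrxn = -251.2 kJ/mol

With combustion enthalpies, reactants minus products:
= [8·(-393.5) + 10·(-285.8)] − [2·(-2877.4)]
= -251.2 kJ/mol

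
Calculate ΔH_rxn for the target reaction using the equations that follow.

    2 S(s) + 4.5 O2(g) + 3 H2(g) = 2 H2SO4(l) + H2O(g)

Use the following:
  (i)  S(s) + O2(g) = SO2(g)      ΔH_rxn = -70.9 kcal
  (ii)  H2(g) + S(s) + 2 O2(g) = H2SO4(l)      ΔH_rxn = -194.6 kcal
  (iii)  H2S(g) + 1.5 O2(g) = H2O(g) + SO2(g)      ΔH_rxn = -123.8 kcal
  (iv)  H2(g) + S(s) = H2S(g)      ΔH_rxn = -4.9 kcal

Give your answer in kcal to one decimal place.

ΔH_rxn = -447.0 kcal

(i) reversed: +70.9 kcal
(ii) × 2: (2)·(-194.6) = -389.2 kcal
(iii) as written: -123.8 kcal
(iv) as written: -4.9 kcal
Since enthalpy is a state function, ΔH_rxn = (-1)·(-70.9) + (2)·(-194.6) + (1)·(-123.8) + (1)·(-4.9) = -447.0 kcal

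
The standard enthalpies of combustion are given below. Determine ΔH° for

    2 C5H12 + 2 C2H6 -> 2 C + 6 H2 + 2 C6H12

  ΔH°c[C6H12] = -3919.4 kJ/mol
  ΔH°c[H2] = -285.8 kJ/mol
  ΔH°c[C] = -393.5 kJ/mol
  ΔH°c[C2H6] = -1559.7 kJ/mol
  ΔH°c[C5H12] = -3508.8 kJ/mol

ΔH° = 203.6 kJ/mol

Using ΔH = Σ nΔHc°(reactants) − Σ nΔHc°(products):
= [2·(-3508.8) + 2·(-1559.7)] − [2·(-393.5) + 6·(-285.8) + 2·(-3919.4)]
= 203.6 kJ/mol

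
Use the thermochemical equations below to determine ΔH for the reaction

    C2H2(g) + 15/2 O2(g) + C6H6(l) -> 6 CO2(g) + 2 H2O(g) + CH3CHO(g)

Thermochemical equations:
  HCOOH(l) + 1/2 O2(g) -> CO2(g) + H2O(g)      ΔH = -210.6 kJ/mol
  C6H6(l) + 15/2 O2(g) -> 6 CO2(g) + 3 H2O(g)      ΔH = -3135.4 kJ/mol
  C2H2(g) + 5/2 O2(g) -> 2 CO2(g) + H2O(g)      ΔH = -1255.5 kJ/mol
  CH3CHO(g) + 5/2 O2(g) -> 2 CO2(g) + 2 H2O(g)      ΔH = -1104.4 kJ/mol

equation 1: not needed (HCOOH(l) appears nowhere else).
equation 2 as written (C6H6(l) already on the reactant side): -3135.4 kJ/mol
equation 3 as written (C2H2(g) already on the reactant side): -1255.5 kJ/mol
equation 4 reversed (reverse to put CH3CHO(g) on the product side): +1104.4 kJ/mol
Summing the manipulated equations, ΔH = (-3135.4) + (-1255.5) + (+1104.4) = -3286.5 kJ/mol

ΔH = -3286.5 kJ/mol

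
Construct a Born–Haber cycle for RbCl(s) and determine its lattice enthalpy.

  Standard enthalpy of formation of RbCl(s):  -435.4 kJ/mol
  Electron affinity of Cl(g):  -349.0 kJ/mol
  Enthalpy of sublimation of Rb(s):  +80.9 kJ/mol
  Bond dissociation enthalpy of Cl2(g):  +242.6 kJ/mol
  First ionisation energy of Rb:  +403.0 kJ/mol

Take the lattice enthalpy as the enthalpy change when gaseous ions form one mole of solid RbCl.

U = -691.6 kJ/mol

ΔHf° = 1·ΔHsub + 1·(ΣIE) + 1/2·D(Cl2) + 1·EA + U
-435.4 = 1·(+80.9) + 1·(+403.0) + 1/2·(+242.6) + 1·(-349.0) + U
U = -435.4 − (+256.2) = -691.6 kJ/mol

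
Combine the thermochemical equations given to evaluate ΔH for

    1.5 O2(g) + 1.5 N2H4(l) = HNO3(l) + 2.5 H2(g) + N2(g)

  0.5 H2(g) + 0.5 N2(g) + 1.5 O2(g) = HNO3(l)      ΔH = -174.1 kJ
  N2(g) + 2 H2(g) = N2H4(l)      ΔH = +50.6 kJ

equation 1 as written: -174.1 kJ
equation 2 reversed and × 3/2: (-3/2)·(+50.6) = -75.9 kJ
ΔH = (-174.1) + (-75.9) = -250.0 kJ

ΔH = -250.0 kJ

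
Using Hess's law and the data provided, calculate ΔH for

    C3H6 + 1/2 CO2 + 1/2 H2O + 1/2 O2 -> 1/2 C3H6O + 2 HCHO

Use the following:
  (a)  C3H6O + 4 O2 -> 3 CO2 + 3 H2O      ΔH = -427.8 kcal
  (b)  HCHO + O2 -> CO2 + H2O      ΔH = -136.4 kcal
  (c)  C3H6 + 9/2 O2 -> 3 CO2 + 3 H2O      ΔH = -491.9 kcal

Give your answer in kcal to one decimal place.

(a) reversed and × 1/2 (C3H6O must end up as a product; scale by 1/2 for the 1/2 C3H6O): (-1/2)·(-427.8) = +213.9 kcal
(b) reversed and × 2 (reverse to put HCHO on the product side; ×2 to match 2 HCHO in the target): (-2)·(-136.4) = +272.8 kcal
(c) as written (C3H6 already on the reactant side): -491.9 kcal
ΔH = (-1/2)·(-427.8) + (-2)·(-136.4) + (1)·(-491.9) = -5.2 kcal

ΔH = -5.2 kcal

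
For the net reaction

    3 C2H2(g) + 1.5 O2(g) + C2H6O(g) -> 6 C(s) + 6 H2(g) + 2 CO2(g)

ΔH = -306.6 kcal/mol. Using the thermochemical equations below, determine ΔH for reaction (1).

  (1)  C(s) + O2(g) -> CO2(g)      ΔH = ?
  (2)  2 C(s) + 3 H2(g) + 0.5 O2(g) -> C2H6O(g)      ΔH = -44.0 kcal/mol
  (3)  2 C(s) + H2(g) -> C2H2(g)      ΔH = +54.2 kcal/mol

(1) × 2: contributes 2·x
(2) reversed: +44.0 kcal/mol
(3) reversed and × 3: (-3)·(+54.2) = -162.6 kcal/mol
-306.6 = (+44.0) + (-162.6) + 2·x
x = (-306.6 − (-118.6)) / (2) = -94.0 kcal/mol

ΔH = -94.0 kcal/mol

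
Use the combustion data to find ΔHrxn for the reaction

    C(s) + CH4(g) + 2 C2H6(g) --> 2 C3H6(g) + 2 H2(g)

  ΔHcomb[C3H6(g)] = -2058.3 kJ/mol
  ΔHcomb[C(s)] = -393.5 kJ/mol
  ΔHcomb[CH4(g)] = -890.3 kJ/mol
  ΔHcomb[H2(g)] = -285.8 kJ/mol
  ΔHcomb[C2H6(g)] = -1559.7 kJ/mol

Using ΔH = Σ nΔHc°(reactants) − Σ nΔHc°(products):
= [1·(-393.5) + 1·(-890.3) + 2·(-1559.7)] − [2·(-2058.3) + 2·(-285.8)]
= 285.0 kJ/mol

ΔHrxn = 285.0 kJ/mol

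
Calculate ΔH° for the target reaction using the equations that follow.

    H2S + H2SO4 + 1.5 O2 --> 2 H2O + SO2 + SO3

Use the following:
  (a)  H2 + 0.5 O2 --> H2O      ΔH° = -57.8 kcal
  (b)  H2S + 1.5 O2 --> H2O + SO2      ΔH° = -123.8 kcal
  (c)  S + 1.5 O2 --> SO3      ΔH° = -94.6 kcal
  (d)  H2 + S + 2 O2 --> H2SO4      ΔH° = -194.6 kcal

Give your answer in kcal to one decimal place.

(a) as written: -57.8 kcal
(b) as written (H2S already on the reactant side): -123.8 kcal
(c) as written (SO3 already on the product side): -94.6 kcal
(d) reversed (reverse to put H2SO4 on the reactant side): +194.6 kcal
ΔH° = (-57.8) + (-123.8) + (-94.6) + (+194.6) = -81.6 kcal

ΔH° = -81.6 kcal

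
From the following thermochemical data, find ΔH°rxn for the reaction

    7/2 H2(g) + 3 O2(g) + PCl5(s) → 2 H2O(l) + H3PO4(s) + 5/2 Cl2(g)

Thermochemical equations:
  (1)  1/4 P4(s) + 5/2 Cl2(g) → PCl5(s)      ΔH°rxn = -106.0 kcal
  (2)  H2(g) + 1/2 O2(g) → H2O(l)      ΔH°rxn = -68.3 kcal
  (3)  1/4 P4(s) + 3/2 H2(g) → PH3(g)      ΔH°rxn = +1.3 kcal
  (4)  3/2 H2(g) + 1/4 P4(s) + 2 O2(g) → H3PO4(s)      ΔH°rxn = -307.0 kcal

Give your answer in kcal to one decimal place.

(1) reversed: +106.0 kcal
(2) × 2: (2)·(-68.3) = -136.6 kcal
(3): not needed.
(4) as written: -307.0 kcal
Combining the equations, ΔH°rxn = (-1)·(-106.0) + (2)·(-68.3) + (1)·(-307.0) = -337.6 kcal

ΔH°rxn = -337.6 kcal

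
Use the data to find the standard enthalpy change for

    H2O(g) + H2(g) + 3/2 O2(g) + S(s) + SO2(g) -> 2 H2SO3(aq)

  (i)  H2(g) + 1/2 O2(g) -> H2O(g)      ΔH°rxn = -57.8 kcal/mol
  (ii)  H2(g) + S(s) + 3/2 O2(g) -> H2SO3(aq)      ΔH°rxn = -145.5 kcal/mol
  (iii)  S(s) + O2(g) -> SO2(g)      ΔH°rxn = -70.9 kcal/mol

ΔH°rxn = -162.3 kcal/mol

(i) reversed (reverse to put H2O(g) on the reactant side): +57.8 kcal/mol
(ii) × 2 (scale by 2 for the 2 H2SO3(aq)): (2)·(-145.5) = -291.0 kcal/mol
(iii) reversed (reverse to put SO2(g) on the reactant side): +70.9 kcal/mol
Summing the manipulated equations, ΔH°rxn = (-1)·(-57.8) + (2)·(-145.5) + (-1)·(-70.9) = -162.3 kcal/mol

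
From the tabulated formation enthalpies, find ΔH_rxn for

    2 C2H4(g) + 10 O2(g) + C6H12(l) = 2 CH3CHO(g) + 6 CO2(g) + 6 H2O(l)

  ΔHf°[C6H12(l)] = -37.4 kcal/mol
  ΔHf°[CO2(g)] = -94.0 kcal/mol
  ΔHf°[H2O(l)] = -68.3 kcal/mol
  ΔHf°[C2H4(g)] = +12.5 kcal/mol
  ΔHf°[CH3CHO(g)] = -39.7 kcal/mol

Products: 2·(-39.7) + 6·(-94.0) + 6·(-68.3) = -1053.2
Reactants: 2·(+12.5) + 10·(+0.0) + 1·(-37.4) = -12.4
ΔH_rxn = (-1053.2) − (-12.4) = -1040.8 kcal/mol

ΔH_rxn = -1040.8 kcal/mol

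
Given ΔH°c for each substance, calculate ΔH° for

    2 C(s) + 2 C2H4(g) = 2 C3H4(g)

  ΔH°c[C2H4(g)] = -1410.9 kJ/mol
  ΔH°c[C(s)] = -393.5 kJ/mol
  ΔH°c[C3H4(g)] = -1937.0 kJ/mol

ΔH° = 265.2 kJ/mol

With combustion enthalpies, reactants minus products:
= [2·(-393.5) + 2·(-1410.9)] − [2·(-1937.0)]
= 265.2 kJ/mol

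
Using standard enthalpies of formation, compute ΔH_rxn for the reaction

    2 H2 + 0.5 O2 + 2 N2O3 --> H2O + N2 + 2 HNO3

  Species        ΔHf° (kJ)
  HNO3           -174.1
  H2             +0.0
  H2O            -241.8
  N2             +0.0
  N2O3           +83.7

ΔH_rxn = -757.4 kJ

Products: 1·(-241.8) + 1·(+0.0) + 2·(-174.1) = -590.0
Reactants: 2·(+0.0) + 1/2·(+0.0) + 2·(+83.7) = +167.4
ΔH_rxn = (-590.0) − (+167.4) = -757.4 kJ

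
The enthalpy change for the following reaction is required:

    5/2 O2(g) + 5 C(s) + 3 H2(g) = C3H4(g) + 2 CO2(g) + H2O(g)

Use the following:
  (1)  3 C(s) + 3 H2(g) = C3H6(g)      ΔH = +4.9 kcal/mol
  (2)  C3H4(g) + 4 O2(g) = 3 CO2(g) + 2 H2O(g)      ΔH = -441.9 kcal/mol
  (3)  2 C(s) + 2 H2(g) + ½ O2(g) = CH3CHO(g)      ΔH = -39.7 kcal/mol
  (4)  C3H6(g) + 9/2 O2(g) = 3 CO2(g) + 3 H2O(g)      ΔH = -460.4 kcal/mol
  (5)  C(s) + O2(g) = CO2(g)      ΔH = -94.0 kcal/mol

(1) as written: +4.9 kcal/mol
(2) reversed (C3H4(g) must end up as a product): +441.9 kcal/mol
(3): not needed (CH3CHO(g) appears nowhere else).
(4) as written: -460.4 kcal/mol
(5) × 2: (2)·(-94.0) = -188.0 kcal/mol
Combining the equations, ΔH = (+4.9) + (+441.9) + (-460.4) + (-188.0) = -201.6 kcal/mol

ΔH = -201.6 kcal/mol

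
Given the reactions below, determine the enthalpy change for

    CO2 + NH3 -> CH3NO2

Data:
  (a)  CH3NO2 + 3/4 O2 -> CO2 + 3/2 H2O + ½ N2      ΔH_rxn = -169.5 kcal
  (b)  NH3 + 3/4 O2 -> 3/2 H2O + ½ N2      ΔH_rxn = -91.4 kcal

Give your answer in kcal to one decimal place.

(a) reversed (CH3NO2 must end up as a product): +169.5 kcal
(b) as written (NH3 already on the reactant side): -91.4 kcal
Since enthalpy is a state function, ΔH_rxn = (-1)·(-169.5) + (1)·(-91.4) = 78.1 kcal

ΔH_rxn = 78.1 kcal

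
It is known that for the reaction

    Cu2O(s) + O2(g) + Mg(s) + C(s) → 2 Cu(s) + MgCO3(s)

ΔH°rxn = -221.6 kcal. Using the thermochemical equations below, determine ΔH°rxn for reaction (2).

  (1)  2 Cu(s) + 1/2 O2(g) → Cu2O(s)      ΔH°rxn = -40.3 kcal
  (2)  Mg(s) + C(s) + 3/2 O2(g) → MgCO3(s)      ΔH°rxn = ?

ΔH°rxn = -261.9 kcal

(1) reversed (Cu2O(s) must end up as a reactant): +40.3 kcal
(2) as written (MgCO3(s) already on the product side): contributes x
-221.6 = (+40.3) + x
x = (-221.6 − (+40.3)) / (1) = -261.9 kcal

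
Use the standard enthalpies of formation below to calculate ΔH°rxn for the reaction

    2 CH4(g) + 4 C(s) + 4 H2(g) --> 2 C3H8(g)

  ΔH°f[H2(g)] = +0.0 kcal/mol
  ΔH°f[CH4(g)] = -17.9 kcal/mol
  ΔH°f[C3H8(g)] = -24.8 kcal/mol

Products: 2·(-24.8) = -49.6
Reactants: 2·(-17.9) + 4·(+0.0) + 4·(+0.0) = -35.8
ΔH°rxn = (-49.6) − (-35.8) = -13.8 kcal/mol

ΔH°rxn = -13.8 kcal/mol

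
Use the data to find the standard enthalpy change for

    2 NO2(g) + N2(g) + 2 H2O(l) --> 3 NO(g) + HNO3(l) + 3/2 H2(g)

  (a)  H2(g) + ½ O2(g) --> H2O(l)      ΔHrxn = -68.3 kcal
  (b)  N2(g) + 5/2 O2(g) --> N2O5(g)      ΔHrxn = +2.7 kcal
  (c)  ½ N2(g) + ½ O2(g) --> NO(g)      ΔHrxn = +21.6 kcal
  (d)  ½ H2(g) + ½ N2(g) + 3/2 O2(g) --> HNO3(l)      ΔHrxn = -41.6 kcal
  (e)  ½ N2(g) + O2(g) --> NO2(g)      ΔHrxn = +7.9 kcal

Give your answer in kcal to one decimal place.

(a) reversed and × 2 (reverse to put H2O(l) on the reactant side; scale by 2 for the 2 H2O(l)): (-2)·(-68.3) = +136.6 kcal
(b): not needed (N2O5(g) appears nowhere else).
(c) × 3 (×3 to match 3 NO(g) in the target): (3)·(+21.6) = +64.8 kcal
(d) as written (HNO3(l) already on the product side): -41.6 kcal
(e) reversed and × 2 (NO2(g) must end up as a reactant; ×2 to match 2 NO2(g) in the target): (-2)·(+7.9) = -15.8 kcal
Combining the equations, ΔHrxn = (+136.6) + (+64.8) + (-41.6) + (-15.8) = 144.0 kcal

ΔHrxn = 144.0 kcal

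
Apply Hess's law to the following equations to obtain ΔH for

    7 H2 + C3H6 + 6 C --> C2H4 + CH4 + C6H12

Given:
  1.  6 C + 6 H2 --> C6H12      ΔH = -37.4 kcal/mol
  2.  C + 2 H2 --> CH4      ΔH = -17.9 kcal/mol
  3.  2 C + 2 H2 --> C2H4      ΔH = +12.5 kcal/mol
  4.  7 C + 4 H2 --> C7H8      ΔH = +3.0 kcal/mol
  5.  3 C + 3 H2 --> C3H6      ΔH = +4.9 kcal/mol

eq. 1 as written: -37.4 kcal/mol
eq. 2 as written: -17.9 kcal/mol
eq. 3 as written: +12.5 kcal/mol
eq. 4: not needed.
eq. 5 reversed: -4.9 kcal/mol
ΔH = (1)·(-37.4) + (1)·(-17.9) + (1)·(+12.5) + (-1)·(+4.9) = -47.7 kcal/mol

ΔH = -47.7 kcal/mol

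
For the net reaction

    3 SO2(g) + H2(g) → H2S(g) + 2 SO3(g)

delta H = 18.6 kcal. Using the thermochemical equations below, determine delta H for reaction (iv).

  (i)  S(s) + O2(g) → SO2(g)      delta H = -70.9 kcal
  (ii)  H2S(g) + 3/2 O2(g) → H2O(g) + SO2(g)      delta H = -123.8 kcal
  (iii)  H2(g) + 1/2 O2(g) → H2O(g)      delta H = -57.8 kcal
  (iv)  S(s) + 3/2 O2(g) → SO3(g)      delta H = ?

(i) reversed and × 2: (-2)·(-70.9) = +141.8 kcal
(ii) reversed: +123.8 kcal
(iii) as written: -57.8 kcal
(iv) × 2: contributes 2·x
+18.6 = (+141.8) + (+123.8) + (-57.8) + 2·x
x = (+18.6 − (+207.8)) / (2) = -94.6 kcal

delta H = -94.6 kcal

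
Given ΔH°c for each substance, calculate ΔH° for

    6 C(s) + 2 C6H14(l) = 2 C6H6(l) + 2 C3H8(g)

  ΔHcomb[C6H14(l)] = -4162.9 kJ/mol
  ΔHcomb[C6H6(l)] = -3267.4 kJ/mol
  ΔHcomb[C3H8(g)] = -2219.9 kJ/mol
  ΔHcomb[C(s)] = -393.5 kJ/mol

ΔH° = 287.8 kJ/mol

Using ΔH = Σ nΔHc°(reactants) − Σ nΔHc°(products):
= [6·(-393.5) + 2·(-4162.9)] − [2·(-3267.4) + 2·(-2219.9)]
= 287.8 kJ/mol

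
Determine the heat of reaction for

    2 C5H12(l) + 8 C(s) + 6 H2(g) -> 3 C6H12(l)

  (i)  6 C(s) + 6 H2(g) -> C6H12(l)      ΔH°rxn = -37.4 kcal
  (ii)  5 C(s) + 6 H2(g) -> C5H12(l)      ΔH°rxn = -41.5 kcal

ΔH°rxn = -29.2 kcal

(i) × 3: (3)·(-37.4) = -112.2 kcal
(ii) reversed and × 2: (-2)·(-41.5) = +83.0 kcal
ΔH°rxn = (3)·(-37.4) + (-2)·(-41.5) = -29.2 kcal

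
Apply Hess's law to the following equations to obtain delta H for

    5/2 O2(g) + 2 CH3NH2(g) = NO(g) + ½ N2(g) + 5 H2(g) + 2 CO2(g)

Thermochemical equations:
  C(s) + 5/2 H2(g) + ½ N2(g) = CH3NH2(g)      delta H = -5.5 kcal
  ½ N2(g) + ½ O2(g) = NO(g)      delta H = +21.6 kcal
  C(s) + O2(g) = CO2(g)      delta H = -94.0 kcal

equation 1 reversed and × 2: (-2)·(-5.5) = +11.0 kcal
equation 2 as written: +21.6 kcal
equation 3 × 2: (2)·(-94.0) = -188.0 kcal
Summing the manipulated equations, delta H = (+11.0) + (+21.6) + (-188.0) = -155.4 kcal

delta H = -155.4 kcal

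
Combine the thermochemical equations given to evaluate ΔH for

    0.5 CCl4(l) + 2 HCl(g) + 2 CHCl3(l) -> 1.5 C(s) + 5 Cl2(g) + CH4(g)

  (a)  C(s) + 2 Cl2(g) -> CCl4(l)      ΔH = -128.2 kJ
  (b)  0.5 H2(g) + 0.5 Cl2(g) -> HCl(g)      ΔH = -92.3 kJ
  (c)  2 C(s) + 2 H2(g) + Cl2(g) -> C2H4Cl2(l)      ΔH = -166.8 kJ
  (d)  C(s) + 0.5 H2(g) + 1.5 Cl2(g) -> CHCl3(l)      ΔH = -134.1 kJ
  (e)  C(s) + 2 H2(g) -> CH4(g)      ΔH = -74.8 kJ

ΔH = 442.1 kJ

(a) reversed and × 1/2 (CCl4(l) must end up as a reactant; scale by 1/2 for the 1/2 CCl4(l)): (-1/2)·(-128.2) = +64.1 kJ
(b) reversed and × 2 (reverse to put HCl(g) on the reactant side; ×2 to match 2 HCl(g) in the target): (-2)·(-92.3) = +184.6 kJ
(c): not needed (C2H4Cl2(l) appears nowhere else).
(d) reversed and × 2 (reverse to put CHCl3(l) on the reactant side; scale by 2 for the 2 CHCl3(l)): (-2)·(-134.1) = +268.2 kJ
(e) as written (CH4(g) already on the product side): -74.8 kJ
By Hess's law, ΔH = (-1/2)·(-128.2) + (-2)·(-92.3) + (-2)·(-134.1) + (1)·(-74.8) = 442.1 kJ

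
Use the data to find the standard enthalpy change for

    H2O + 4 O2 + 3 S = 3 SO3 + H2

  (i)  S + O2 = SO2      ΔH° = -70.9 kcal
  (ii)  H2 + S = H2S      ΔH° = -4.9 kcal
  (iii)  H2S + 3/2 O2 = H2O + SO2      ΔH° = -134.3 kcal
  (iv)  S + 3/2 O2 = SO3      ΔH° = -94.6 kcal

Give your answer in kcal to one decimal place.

ΔH° = -215.5 kcal

(i) as written: -70.9 kcal
(ii) reversed: +4.9 kcal
(iii) reversed: +134.3 kcal
(iv) × 3: (3)·(-94.6) = -283.8 kcal
Combining the equations, ΔH° = (1)·(-70.9) + (-1)·(-4.9) + (-1)·(-134.3) + (3)·(-94.6) = -215.5 kcal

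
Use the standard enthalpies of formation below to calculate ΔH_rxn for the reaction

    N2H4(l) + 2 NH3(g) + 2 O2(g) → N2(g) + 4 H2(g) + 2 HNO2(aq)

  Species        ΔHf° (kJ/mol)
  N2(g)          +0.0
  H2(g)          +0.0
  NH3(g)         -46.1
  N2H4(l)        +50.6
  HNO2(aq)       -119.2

Products: 1·(+0.0) + 4·(+0.0) + 2·(-119.2) = -238.4
Reactants: 1·(+50.6) + 2·(-46.1) + 2·(+0.0) = -41.6
ΔH_rxn = (-238.4) − (-41.6) = -196.8 kJ/mol

ΔH_rxn = -196.8 kJ/mol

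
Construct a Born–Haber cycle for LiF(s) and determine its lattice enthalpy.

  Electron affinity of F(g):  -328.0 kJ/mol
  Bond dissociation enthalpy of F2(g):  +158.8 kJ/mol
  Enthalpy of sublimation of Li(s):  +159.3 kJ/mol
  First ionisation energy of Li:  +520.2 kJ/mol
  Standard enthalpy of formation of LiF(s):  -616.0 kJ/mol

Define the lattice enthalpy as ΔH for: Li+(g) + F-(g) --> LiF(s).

U = -1046.9 kJ/mol

ΔHf° = 1·ΔHsub + 1·(ΣIE) + 1/2·D(F2) + 1·EA + U
-616.0 = 1·(+159.3) + 1·(+520.2) + 1/2·(+158.8) + 1·(-328.0) + U
U = -616.0 − (+430.9) = -1046.9 kJ/mol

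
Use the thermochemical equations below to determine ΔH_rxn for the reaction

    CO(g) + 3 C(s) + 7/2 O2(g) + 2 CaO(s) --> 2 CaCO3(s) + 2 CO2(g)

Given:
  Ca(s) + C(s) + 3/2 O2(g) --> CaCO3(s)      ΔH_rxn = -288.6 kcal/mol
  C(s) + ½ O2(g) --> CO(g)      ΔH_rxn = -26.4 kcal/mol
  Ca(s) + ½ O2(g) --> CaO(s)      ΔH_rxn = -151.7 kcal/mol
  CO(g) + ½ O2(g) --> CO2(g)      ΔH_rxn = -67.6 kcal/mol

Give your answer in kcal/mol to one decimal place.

ΔH_rxn = -435.4 kcal/mol

equation 1 × 2 (×2 to match 2 CaCO3(s) in the target): (2)·(-288.6) = -577.2 kcal/mol
equation 2 as written: -26.4 kcal/mol
equation 3 reversed and × 2 (reverse to put CaO(s) on the reactant side; scale by 2 for the 2 CaO(s)): (-2)·(-151.7) = +303.4 kcal/mol
equation 4 × 2 (scale by 2 for the 2 CO2(g)): (2)·(-67.6) = -135.2 kcal/mol
Since enthalpy is a state function, ΔH_rxn = (-577.2) + (-26.4) + (+303.4) + (-135.2) = -435.4 kcal/mol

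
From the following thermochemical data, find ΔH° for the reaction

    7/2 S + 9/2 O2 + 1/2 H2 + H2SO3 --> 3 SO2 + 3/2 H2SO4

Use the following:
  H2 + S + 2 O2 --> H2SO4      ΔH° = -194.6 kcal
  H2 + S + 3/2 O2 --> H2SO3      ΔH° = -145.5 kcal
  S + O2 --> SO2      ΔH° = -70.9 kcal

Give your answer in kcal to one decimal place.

ΔH° = -359.1 kcal

equation 1 × 3/2 (×3/2 to match 3/2 H2SO4 in the target): (3/2)·(-194.6) = -291.9 kcal
equation 2 reversed (reverse to put H2SO3 on the reactant side): +145.5 kcal
equation 3 × 3 (×3 to match 3 SO2 in the target): (3)·(-70.9) = -212.7 kcal
Summing the manipulated equations, ΔH° = (3/2)·(-194.6) + (-1)·(-145.5) + (3)·(-70.9) = -359.1 kcal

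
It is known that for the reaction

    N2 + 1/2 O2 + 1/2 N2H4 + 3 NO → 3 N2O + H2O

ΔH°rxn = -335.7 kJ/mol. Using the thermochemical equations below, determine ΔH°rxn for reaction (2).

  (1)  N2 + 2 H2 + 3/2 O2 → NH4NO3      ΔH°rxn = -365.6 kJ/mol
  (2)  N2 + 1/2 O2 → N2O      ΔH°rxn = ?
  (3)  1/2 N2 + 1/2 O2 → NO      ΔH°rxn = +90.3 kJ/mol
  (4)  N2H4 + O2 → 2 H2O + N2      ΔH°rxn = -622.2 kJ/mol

(1): not needed.
(2) × 3: contributes 3·x
(3) reversed and × 3: (-3)·(+90.3) = -270.9 kJ/mol
(4) × 1/2: (1/2)·(-622.2) = -311.1 kJ/mol
-335.7 = (-270.9) + (-311.1) + 3·x
x = (-335.7 − (-582.0)) / (3) = 82.1 kJ/mol

ΔH°rxn = 82.1 kJ/mol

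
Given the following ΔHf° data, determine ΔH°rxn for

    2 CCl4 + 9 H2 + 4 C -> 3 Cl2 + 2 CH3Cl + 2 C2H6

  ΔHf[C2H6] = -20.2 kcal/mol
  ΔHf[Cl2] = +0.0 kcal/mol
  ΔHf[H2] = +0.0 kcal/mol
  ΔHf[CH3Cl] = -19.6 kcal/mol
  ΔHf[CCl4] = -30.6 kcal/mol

ΔH°rxn = -18.4 kcal/mol

Products: 3·(+0.0) + 2·(-19.6) + 2·(-20.2) = -79.6
Reactants: 2·(-30.6) + 9·(+0.0) + 4·(+0.0) = -61.2
ΔH°rxn = (-79.6) − (-61.2) = -18.4 kcal/mol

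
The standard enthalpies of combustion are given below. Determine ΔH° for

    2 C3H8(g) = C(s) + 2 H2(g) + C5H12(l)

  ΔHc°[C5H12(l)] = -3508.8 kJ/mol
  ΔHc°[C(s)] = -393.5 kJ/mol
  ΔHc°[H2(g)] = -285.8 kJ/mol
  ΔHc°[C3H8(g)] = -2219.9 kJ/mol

ΔH° = 34.1 kJ/mol

With combustion enthalpies, reactants minus products:
= [2·(-2219.9)] − [1·(-393.5) + 2·(-285.8) + 1·(-3508.8)]
= 34.1 kJ/mol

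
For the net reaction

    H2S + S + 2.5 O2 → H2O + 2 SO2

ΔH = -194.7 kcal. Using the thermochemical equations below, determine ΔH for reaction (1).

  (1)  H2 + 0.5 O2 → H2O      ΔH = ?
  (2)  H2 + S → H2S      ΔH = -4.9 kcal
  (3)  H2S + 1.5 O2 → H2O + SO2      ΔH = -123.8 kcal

(1) reversed: contributes −x
(2) as written (S already on the reactant side): -4.9 kcal
(3) × 2 (scale by 2 for the 2 SO2): (2)·(-123.8) = -247.6 kcal
-194.7 = (-4.9) + (-247.6) − x
x = (-194.7 − (-252.5)) / (-1) = -57.8 kcal

ΔH = -57.8 kcal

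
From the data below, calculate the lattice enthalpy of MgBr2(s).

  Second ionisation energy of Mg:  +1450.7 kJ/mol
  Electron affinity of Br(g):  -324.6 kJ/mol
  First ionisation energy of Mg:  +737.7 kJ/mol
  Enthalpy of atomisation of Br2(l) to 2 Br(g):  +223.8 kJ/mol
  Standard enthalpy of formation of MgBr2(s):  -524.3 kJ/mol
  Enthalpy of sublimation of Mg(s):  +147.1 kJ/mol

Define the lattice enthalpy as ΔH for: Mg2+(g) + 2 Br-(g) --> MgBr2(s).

U = -2434.4 kJ/mol

ΔHf° = 1·ΔHsub + 1·(ΣIE) + 1·D(Br2) + 2·EA + U
-524.3 = 1·(+147.1) + 1·(+2188.4) + 1·(+223.8) + 2·(-324.6) + U
U = -524.3 − (+1910.1) = -2434.4 kJ/mol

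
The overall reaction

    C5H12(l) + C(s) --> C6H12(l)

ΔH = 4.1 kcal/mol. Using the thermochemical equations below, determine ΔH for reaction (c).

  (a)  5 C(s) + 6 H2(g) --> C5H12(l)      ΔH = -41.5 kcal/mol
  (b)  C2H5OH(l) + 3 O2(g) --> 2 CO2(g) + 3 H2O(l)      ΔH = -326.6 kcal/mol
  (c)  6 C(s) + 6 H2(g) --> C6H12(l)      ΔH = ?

(a) reversed (reverse to put C5H12(l) on the reactant side): +41.5 kcal/mol
(b): not needed (H2O(l) appears nowhere else).
(c) as written (C6H12(l) already on the product side): contributes x
+4.1 = (+41.5) + x
x = (+4.1 − (+41.5)) / (1) = -37.4 kcal/mol

ΔH = -37.4 kcal/mol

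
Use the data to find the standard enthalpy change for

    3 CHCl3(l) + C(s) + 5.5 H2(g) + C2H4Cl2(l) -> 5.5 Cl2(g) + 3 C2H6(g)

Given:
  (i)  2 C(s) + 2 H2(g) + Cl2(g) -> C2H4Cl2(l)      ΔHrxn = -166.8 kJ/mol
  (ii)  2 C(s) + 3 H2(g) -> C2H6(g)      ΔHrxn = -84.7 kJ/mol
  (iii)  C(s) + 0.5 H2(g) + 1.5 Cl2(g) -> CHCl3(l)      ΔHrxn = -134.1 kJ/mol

(i) reversed: +166.8 kJ/mol
(ii) × 3: (3)·(-84.7) = -254.1 kJ/mol
(iii) reversed and × 3: (-3)·(-134.1) = +402.3 kJ/mol
ΔHrxn = (-1)·(-166.8) + (3)·(-84.7) + (-3)·(-134.1) = 315.0 kJ/mol

ΔHrxn = 315.0 kJ/mol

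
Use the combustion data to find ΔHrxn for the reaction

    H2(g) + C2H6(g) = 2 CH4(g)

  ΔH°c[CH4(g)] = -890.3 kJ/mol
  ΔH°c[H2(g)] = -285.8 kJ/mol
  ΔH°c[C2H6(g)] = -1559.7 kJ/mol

ΔHrxn = -64.9 kJ/mol

Using ΔH = Σ nΔHc°(reactants) − Σ nΔHc°(products):
= [1·(-285.8) + 1·(-1559.7)] − [2·(-890.3)]
= -64.9 kJ/mol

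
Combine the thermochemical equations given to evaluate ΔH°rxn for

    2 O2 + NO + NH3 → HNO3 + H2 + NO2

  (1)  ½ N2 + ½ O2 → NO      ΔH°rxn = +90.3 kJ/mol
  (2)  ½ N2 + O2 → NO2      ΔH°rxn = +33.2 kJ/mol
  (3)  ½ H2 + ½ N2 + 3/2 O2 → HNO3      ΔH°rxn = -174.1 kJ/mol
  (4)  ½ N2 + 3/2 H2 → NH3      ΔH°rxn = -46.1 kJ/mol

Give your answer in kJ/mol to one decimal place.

ΔH°rxn = -185.1 kJ/mol

(1) reversed (NO must end up as a reactant): -90.3 kJ/mol
(2) as written (NO2 already on the product side): +33.2 kJ/mol
(3) as written (HNO3 already on the product side): -174.1 kJ/mol
(4) reversed (reverse to put NH3 on the reactant side): +46.1 kJ/mol
Summing the manipulated equations, ΔH°rxn = (-90.3) + (+33.2) + (-174.1) + (+46.1) = -185.1 kJ/mol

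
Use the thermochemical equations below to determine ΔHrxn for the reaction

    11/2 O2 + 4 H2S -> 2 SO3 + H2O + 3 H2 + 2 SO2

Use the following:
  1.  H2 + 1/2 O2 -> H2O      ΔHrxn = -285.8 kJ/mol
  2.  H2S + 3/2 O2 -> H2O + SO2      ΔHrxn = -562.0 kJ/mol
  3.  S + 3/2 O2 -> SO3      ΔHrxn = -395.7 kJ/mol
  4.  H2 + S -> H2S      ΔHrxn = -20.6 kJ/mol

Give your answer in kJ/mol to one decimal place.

eq. 1 reversed: +285.8 kJ/mol
eq. 2 × 2 (×2 to match 2 SO2 in the target): (2)·(-562.0) = -1124.0 kJ/mol
eq. 3 × 2 (scale by 2 for the 2 SO3): (2)·(-395.7) = -791.4 kJ/mol
eq. 4 reversed and × 2: (-2)·(-20.6) = +41.2 kJ/mol
ΔHrxn = (-1)·(-285.8) + (2)·(-562.0) + (2)·(-395.7) + (-2)·(-20.6) = -1588.4 kJ/mol

ΔHrxn = -1588.4 kJ/mol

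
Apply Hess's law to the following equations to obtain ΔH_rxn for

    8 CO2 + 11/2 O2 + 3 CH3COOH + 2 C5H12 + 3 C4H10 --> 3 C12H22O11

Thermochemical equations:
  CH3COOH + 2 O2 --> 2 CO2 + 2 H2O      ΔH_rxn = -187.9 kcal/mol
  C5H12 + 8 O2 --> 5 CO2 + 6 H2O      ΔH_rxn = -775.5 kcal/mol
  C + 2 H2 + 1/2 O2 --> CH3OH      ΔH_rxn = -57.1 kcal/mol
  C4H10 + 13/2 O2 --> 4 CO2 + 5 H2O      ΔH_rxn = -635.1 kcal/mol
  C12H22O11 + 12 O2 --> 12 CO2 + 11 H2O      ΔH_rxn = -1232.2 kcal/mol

ΔH_rxn = -323.4 kcal/mol

equation 1 × 3: (3)·(-187.9) = -563.7 kcal/mol
equation 2 × 2: (2)·(-775.5) = -1551.0 kcal/mol
equation 3: not needed.
equation 4 × 3: (3)·(-635.1) = -1905.3 kcal/mol
equation 5 reversed and × 3: (-3)·(-1232.2) = +3696.6 kcal/mol
ΔH_rxn = (3)·(-187.9) + (2)·(-775.5) + (3)·(-635.1) + (-3)·(-1232.2) = -323.4 kcal/mol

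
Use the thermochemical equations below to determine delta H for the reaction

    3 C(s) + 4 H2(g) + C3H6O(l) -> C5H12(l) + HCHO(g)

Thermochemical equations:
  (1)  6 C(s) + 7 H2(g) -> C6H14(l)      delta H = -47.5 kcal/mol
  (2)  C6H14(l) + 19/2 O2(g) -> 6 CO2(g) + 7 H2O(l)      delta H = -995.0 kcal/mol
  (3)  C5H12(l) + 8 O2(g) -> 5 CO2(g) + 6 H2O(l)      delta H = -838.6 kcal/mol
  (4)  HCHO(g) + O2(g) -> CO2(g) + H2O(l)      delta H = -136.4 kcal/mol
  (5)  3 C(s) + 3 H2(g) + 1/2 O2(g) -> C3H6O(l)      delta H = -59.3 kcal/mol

delta H = -8.2 kcal/mol

(1) as written: -47.5 kcal/mol
(2) as written: -995.0 kcal/mol
(3) reversed: +838.6 kcal/mol
(4) reversed: +136.4 kcal/mol
(5) reversed: +59.3 kcal/mol
delta H = (-47.5) + (-995.0) + (+838.6) + (+136.4) + (+59.3) = -8.2 kcal/mol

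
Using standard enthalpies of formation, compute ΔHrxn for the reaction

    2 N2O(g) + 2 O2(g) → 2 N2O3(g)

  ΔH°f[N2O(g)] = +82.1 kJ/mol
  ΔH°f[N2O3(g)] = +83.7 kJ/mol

Products: 2·(+83.7) = +167.4
Reactants: 2·(+82.1) + 2·(+0.0) = +164.2
ΔHrxn = (+167.4) − (+164.2) = 3.2 kJ/mol

ΔHrxn = 3.2 kJ/mol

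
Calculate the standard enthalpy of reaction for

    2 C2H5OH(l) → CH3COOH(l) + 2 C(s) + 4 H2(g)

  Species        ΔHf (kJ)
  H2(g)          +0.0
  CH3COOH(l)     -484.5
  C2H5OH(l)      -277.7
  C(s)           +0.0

ΔH°rxn = 70.9 kJ

ΔH°rxn = Σ nΔHf°(products) − Σ nΔHf°(reactants).
Products: 1·(-484.5) + 2·(+0.0) + 4·(+0.0) = -484.5
Reactants: 2·(-277.7) = -555.4
ΔH°rxn = (-484.5) − (-555.4) = 70.9 kJ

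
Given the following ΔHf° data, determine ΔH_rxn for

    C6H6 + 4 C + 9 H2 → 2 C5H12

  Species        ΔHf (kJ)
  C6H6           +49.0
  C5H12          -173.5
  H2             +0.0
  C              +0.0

ΔH_rxn = -396.0 kJ

Products: 2·(-173.5) = -347.0
Reactants: 1·(+49.0) + 4·(+0.0) + 9·(+0.0) = +49.0
ΔH_rxn = (-347.0) − (+49.0) = -396.0 kJ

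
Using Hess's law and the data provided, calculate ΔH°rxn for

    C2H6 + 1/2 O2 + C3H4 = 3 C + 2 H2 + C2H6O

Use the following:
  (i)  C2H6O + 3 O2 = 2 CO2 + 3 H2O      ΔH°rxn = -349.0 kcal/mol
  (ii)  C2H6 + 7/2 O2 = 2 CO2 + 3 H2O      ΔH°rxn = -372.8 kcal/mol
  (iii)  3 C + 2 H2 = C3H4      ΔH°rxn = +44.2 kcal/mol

ΔH°rxn = -68.0 kcal/mol

(i) reversed (reverse to put C2H6O on the product side): +349.0 kcal/mol
(ii) as written (C2H6 already on the reactant side): -372.8 kcal/mol
(iii) reversed (C3H4 must end up as a reactant): -44.2 kcal/mol
Summing the manipulated equations, ΔH°rxn = (-1)·(-349.0) + (1)·(-372.8) + (-1)·(+44.2) = -68.0 kcal/mol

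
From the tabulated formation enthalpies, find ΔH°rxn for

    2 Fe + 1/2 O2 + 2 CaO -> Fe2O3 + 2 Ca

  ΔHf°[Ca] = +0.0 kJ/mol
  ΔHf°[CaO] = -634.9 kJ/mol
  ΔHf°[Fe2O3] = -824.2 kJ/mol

ΔH°rxn = Σ nΔHf°(products) − Σ nΔHf°(reactants).
Products: 1·(-824.2) + 2·(+0.0) = -824.2
Reactants: 2·(+0.0) + 1/2·(+0.0) + 2·(-634.9) = -1269.8
ΔH°rxn = (-824.2) − (-1269.8) = 445.6 kJ/mol

ΔH°rxn = 445.6 kJ/mol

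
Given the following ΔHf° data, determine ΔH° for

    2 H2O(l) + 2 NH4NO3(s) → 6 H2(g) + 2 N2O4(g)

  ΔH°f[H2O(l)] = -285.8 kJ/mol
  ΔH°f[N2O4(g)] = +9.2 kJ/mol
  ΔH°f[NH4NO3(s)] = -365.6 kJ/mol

ΔH° = 1321.2 kJ/mol

Products: 6·(+0.0) + 2·(+9.2) = +18.4
Reactants: 2·(-285.8) + 2·(-365.6) = -1302.8
ΔH° = (+18.4) − (-1302.8) = 1321.2 kJ/mol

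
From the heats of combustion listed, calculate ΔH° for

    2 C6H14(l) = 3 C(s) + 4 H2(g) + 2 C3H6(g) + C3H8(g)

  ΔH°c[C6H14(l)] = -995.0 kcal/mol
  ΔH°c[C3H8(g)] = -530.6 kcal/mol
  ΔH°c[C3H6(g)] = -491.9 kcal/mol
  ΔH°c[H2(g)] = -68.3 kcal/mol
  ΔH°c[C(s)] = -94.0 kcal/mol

Using ΔH = Σ nΔHc°(reactants) − Σ nΔHc°(products):
= [2·(-995.0)] − [3·(-94.0) + 4·(-68.3) + 2·(-491.9) + 1·(-530.6)]
= 79.6 kcal/mol

ΔH° = 79.6 kcal/mol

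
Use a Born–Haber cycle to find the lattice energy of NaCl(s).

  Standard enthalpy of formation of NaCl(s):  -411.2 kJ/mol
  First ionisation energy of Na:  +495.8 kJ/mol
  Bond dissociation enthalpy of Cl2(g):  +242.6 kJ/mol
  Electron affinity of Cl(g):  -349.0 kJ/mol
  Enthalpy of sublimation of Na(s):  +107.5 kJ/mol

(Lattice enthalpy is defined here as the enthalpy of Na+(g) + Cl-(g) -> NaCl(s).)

ΔHf° = 1·ΔHsub + 1·(ΣIE) + 1/2·D(Cl2) + 1·EA + U
-411.2 = 1·(+107.5) + 1·(+495.8) + 1/2·(+242.6) + 1·(-349.0) + U
U = -411.2 − (+375.6) = -786.8 kJ/mol

U = -786.8 kJ/mol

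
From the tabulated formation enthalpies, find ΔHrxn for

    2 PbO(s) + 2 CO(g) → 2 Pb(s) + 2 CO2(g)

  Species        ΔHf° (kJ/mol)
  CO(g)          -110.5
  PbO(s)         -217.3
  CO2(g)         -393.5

Products: 2·(+0.0) + 2·(-393.5) = -787.0
Reactants: 2·(-217.3) + 2·(-110.5) = -655.6
ΔHrxn = (-787.0) − (-655.6) = -131.4 kJ/mol

ΔHrxn = -131.4 kJ/mol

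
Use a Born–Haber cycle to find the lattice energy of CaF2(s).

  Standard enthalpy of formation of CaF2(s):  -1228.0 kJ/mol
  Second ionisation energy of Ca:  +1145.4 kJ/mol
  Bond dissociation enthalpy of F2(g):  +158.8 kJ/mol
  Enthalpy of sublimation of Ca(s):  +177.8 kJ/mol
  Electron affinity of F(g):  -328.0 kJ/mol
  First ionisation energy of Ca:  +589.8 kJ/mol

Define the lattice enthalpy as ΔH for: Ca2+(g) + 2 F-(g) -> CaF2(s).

ΔHf° = 1·ΔHsub + 1·(ΣIE) + 1·D(F2) + 2·EA + U
-1228.0 = 1·(+177.8) + 1·(+1735.2) + 1·(+158.8) + 2·(-328.0) + U
U = -1228.0 − (+1415.8) = -2643.8 kJ/mol

U = -2643.8 kJ/mol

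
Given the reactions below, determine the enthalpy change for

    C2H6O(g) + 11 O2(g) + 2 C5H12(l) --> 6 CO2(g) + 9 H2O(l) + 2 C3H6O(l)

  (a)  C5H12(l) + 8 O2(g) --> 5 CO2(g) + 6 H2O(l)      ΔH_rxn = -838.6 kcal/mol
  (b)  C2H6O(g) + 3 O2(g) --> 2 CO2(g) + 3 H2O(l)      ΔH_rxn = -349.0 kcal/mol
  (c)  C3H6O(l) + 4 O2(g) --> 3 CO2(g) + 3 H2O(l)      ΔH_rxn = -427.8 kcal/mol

ΔH_rxn = -1170.6 kcal/mol

(a) × 2 (scale by 2 for the 2 C5H12(l)): (2)·(-838.6) = -1677.2 kcal/mol
(b) as written (C2H6O(g) already on the reactant side): -349.0 kcal/mol
(c) reversed and × 2 (reverse to put C3H6O(l) on the product side; ×2 to match 2 C3H6O(l) in the target): (-2)·(-427.8) = +855.6 kcal/mol
Since enthalpy is a state function, ΔH_rxn = (-1677.2) + (-349.0) + (+855.6) = -1170.6 kcal/mol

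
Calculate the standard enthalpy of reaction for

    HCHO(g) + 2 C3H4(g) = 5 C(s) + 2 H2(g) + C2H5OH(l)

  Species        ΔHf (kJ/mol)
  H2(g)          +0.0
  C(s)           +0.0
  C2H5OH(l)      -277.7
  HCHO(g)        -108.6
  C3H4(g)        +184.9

ΔH°rxn = Σ nΔHf°(products) − Σ nΔHf°(reactants).
Products: 5·(+0.0) + 2·(+0.0) + 1·(-277.7) = -277.7
Reactants: 1·(-108.6) + 2·(+184.9) = +261.2
ΔH° = (-277.7) − (+261.2) = -538.9 kJ/mol

ΔH° = -538.9 kJ/mol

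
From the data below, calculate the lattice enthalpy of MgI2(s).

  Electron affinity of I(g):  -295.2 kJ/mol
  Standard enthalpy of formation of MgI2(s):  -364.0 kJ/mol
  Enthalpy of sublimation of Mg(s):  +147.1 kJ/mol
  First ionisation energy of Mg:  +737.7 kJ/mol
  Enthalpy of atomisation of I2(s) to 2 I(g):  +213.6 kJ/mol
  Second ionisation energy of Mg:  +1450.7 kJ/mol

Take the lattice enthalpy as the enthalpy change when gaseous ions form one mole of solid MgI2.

ΔHf° = 1·ΔHsub + 1·(ΣIE) + 1·D(I2) + 2·EA + U
-364.0 = 1·(+147.1) + 1·(+2188.4) + 1·(+213.6) + 2·(-295.2) + U
U = -364.0 − (+1958.7) = -2322.7 kJ/mol

U = -2322.7 kJ/mol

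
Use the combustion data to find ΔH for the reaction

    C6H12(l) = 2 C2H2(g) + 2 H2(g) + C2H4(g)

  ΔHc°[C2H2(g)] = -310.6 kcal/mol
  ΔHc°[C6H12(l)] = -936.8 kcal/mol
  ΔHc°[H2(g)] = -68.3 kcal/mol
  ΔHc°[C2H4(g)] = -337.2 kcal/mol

Using ΔH = Σ nΔHc°(reactants) − Σ nΔHc°(products):
= [1·(-936.8)] − [2·(-310.6) + 2·(-68.3) + 1·(-337.2)]
= 158.2 kcal/mol

ΔH = 158.2 kcal/mol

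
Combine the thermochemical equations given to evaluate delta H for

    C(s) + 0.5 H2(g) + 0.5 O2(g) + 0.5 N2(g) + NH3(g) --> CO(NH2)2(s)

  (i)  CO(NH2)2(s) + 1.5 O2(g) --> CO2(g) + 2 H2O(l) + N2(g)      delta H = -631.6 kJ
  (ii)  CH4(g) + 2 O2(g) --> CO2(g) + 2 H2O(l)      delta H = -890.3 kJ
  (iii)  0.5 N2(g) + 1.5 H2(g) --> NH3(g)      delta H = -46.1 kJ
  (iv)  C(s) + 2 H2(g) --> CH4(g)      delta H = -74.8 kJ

(i) reversed (CO(NH2)2(s) must end up as a product): +631.6 kJ
(ii) as written: -890.3 kJ
(iii) reversed (reverse to put NH3(g) on the reactant side): +46.1 kJ
(iv) as written (C(s) already on the reactant side): -74.8 kJ
delta H = (+631.6) + (-890.3) + (+46.1) + (-74.8) = -287.4 kJ

delta H = -287.4 kJ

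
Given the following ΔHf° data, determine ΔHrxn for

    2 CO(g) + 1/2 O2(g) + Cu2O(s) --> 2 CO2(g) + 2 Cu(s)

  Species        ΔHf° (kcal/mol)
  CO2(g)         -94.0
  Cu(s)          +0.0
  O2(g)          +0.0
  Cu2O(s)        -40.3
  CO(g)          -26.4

Products: 2·(-94.0) + 2·(+0.0) = -188.0
Reactants: 2·(-26.4) + 1/2·(+0.0) + 1·(-40.3) = -93.1
ΔHrxn = (-188.0) − (-93.1) = -94.9 kcal/mol

ΔHrxn = -94.9 kcal/mol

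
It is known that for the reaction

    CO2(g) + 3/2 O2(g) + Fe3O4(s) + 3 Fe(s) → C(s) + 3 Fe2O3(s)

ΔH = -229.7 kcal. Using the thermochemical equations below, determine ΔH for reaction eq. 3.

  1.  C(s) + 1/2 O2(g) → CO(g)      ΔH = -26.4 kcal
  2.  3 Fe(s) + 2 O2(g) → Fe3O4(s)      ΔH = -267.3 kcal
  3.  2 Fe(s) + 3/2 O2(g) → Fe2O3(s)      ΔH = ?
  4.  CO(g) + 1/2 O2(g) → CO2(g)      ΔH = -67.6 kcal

ΔH = -197.0 kcal

eq. 1 reversed (C(s) must end up as a product): +26.4 kcal
eq. 2 reversed (reverse to put Fe3O4(s) on the reactant side): +267.3 kcal
eq. 3 × 3 (scale by 3 for the 3 Fe2O3(s)): contributes 3·x
eq. 4 reversed (CO2(g) must end up as a reactant): +67.6 kcal
-229.7 = (+26.4) + (+267.3) + (+67.6) + 3·x
x = (-229.7 − (+361.3)) / (3) = -197.0 kcal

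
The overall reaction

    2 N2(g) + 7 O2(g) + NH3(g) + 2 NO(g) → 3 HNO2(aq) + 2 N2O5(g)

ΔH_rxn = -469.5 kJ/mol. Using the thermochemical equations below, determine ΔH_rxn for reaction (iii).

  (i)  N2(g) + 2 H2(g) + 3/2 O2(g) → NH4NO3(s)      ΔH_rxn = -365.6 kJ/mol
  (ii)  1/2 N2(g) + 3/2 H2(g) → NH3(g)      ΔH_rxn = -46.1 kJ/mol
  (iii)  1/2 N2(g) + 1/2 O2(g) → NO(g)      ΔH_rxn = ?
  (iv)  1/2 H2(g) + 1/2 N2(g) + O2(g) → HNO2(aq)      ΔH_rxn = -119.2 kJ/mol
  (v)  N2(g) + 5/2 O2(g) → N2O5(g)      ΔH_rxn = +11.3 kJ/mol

(i): not needed (NH4NO3(s) appears nowhere else).
(ii) reversed (NH3(g) must end up as a reactant): +46.1 kJ/mol
(iii) reversed and × 2 (reverse to put NO(g) on the reactant side; ×2 to match 2 NO(g) in the target): contributes −2·x
(iv) × 3 (×3 to match 3 HNO2(aq) in the target): (3)·(-119.2) = -357.6 kJ/mol
(v) × 2 (scale by 2 for the 2 N2O5(g)): (2)·(+11.3) = +22.6 kJ/mol
-469.5 = (+46.1) + (-357.6) + (+22.6) − 2·x
x = (-469.5 − (-288.9)) / (-2) = 90.3 kJ/mol

ΔH_rxn = 90.3 kJ/mol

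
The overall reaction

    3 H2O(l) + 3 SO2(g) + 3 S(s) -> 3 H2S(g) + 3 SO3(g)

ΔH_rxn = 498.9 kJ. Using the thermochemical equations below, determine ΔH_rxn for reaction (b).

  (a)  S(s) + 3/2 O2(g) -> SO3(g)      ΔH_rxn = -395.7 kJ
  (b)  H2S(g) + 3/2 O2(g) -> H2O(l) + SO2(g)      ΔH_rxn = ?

(a) × 3: (3)·(-395.7) = -1187.1 kJ
(b) reversed and × 3: contributes −3·x
+498.9 = (-1187.1) − 3·x
x = (+498.9 − (-1187.1)) / (-3) = -562.0 kJ

ΔH_rxn = -562.0 kJ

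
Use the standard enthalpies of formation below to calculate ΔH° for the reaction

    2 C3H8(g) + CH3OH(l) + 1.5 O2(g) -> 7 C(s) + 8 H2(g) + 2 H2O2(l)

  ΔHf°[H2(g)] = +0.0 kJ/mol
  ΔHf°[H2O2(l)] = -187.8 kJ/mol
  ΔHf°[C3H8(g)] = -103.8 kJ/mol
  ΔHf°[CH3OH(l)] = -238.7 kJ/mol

ΔH°rxn = Σ nΔHf°(products) − Σ nΔHf°(reactants).
Products: 7·(+0.0) + 8·(+0.0) + 2·(-187.8) = -375.6
Reactants: 2·(-103.8) + 1·(-238.7) + 3/2·(+0.0) = -446.3
ΔH° = (-375.6) − (-446.3) = 70.7 kJ/mol

ΔH° = 70.7 kJ/mol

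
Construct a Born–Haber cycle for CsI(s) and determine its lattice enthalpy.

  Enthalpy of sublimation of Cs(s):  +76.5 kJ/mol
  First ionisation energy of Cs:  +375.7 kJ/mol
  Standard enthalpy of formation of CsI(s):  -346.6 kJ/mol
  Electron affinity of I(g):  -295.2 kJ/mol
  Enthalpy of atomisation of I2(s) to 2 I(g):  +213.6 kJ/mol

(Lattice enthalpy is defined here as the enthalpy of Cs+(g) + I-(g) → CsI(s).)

ΔHf° = 1·ΔHsub + 1·(ΣIE) + 1/2·D(I2) + 1·EA + U
-346.6 = 1·(+76.5) + 1·(+375.7) + 1/2·(+213.6) + 1·(-295.2) + U
U = -346.6 − (+263.8) = -610.4 kJ/mol

U = -610.4 kJ/mol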